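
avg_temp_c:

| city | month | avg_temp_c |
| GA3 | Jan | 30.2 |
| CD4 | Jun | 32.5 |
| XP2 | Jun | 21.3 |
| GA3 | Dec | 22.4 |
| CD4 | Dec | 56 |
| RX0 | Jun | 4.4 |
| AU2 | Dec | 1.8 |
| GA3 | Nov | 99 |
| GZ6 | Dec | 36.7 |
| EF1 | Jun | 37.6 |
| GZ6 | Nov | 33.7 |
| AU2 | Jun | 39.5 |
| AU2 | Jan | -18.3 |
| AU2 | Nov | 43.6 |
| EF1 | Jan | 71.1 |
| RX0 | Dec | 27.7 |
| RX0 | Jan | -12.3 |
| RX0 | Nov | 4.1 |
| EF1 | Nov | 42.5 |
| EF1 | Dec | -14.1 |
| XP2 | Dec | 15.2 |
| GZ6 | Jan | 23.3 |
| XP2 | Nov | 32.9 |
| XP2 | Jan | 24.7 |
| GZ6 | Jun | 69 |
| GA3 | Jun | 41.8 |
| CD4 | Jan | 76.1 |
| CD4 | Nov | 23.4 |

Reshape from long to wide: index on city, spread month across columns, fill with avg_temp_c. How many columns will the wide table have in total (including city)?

5

1 column for city plus 4 distinct month values → 5 columns.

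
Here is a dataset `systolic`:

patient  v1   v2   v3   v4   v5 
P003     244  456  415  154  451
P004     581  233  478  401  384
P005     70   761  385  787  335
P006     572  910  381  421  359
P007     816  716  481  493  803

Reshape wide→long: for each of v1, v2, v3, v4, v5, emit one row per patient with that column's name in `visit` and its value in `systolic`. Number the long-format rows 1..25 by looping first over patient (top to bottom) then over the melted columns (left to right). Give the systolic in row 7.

233

25 rows total (5 × 5). Row 7: index ⌊(7-1)/5⌋ = 1 into patient → P004; (7-1) mod 5 = 1 into the melted columns → v2.
So row 7 is (P004, v2, 233); systolic = 233.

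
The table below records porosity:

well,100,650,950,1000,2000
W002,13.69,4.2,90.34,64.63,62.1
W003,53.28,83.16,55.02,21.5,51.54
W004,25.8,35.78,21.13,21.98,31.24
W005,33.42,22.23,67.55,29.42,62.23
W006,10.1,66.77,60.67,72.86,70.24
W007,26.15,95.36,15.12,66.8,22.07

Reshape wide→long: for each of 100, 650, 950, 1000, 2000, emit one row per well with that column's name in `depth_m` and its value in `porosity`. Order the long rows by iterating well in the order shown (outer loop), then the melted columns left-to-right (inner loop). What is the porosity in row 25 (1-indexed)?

70.24

30 rows total (6 × 5). Row 25: index ⌊(25-1)/5⌋ = 4 into well → W006; (25-1) mod 5 = 4 into the melted columns → 2000.
So row 25 is (W006, 2000, 70.24); porosity = 70.24.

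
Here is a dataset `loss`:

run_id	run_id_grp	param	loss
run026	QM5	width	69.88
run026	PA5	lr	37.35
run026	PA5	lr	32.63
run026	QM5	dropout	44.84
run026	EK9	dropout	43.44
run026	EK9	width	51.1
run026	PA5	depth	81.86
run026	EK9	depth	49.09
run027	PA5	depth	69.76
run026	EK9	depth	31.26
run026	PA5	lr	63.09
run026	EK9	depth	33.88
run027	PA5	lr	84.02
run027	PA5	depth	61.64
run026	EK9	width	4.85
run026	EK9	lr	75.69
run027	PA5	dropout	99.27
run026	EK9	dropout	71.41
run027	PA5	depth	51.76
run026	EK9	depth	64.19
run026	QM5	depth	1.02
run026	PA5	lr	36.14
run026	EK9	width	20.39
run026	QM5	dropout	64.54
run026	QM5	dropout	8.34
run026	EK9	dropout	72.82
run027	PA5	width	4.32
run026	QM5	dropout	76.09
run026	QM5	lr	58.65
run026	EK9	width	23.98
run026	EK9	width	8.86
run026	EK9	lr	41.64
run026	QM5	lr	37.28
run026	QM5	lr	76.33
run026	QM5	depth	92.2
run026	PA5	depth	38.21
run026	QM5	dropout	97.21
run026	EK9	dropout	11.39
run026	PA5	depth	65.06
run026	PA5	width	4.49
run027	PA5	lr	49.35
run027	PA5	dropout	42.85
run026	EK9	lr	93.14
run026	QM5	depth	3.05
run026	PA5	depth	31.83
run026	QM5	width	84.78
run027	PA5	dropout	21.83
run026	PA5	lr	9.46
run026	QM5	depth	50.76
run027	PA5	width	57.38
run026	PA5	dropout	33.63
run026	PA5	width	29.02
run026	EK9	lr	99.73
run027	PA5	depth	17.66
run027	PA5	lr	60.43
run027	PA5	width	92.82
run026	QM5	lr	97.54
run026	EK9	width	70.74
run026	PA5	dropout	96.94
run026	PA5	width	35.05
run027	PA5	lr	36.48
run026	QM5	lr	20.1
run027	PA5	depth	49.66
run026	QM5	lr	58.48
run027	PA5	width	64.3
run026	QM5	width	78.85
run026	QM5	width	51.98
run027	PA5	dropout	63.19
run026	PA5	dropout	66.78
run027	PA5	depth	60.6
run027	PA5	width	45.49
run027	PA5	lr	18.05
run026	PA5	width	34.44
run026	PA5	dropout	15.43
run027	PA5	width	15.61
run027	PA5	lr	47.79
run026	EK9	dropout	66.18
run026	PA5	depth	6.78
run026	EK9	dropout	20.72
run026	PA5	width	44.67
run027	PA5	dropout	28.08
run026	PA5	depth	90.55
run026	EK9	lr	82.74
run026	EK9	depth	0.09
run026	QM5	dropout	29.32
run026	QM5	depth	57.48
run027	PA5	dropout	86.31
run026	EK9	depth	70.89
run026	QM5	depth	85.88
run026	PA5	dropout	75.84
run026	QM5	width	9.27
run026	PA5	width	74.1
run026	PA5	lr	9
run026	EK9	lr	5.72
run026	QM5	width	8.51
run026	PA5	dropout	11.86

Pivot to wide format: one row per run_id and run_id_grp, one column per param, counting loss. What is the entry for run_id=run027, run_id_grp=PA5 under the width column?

Rows with run_id=run027, run_id_grp=PA5 and param=width: loss values are 4.32, 57.38, 92.82, 64.3, 45.49, 15.61.
6 rows match — count = 6.

6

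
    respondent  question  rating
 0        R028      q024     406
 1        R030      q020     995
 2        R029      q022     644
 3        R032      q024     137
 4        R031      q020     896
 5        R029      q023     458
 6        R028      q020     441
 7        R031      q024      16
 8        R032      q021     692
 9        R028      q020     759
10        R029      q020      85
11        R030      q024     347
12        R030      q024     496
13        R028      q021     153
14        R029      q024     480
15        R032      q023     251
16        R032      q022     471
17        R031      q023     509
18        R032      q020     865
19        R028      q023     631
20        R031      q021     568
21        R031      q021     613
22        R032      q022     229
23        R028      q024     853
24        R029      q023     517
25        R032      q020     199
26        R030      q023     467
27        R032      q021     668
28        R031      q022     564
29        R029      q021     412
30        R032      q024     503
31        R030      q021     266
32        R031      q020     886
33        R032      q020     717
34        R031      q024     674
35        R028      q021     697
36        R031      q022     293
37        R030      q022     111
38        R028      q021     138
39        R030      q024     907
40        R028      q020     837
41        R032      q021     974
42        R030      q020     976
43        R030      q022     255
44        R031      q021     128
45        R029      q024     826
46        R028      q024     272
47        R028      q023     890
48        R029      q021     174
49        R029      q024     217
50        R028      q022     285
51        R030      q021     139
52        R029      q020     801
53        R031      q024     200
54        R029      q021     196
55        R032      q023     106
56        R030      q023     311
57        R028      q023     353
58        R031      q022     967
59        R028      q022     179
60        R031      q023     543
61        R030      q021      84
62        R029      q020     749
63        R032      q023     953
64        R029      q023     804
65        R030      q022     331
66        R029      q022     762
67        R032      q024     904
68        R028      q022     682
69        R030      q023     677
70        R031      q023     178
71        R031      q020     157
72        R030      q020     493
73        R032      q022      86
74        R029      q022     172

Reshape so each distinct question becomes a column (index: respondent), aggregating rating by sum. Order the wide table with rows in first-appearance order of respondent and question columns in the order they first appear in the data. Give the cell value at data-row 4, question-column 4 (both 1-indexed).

With rows in first-appearance order of respondent, row 4 is respondent=R032. question columns in first-appearance order: q024, q020, q022, q023, q021; column 4 is q023.
Long rows with respondent=R032, question=q023: 251 + 106 + 953 = 1310.

1310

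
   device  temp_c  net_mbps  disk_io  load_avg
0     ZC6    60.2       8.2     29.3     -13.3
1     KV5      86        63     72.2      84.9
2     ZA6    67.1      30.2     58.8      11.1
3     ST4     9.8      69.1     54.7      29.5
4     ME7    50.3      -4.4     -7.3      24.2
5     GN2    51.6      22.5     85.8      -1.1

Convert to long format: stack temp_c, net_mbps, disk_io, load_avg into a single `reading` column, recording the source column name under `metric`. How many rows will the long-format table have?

6 device values × 4 melted columns = 24 rows.

24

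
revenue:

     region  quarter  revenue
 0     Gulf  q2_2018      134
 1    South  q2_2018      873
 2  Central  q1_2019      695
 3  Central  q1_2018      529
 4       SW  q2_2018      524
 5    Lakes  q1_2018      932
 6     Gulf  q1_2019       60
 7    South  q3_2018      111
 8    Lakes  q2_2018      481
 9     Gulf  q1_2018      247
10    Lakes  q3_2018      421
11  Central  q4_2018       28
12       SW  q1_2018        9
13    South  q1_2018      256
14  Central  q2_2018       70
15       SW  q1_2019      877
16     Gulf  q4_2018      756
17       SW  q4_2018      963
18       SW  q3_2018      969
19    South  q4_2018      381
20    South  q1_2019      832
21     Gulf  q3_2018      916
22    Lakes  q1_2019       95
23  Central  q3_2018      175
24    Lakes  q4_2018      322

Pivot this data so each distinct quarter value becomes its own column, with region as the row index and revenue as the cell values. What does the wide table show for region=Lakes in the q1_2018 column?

932

Wide layout: rows indexed by region, columns are the 5 distinct quarter values (q2_2018, q1_2019, q1_2018, q3_2018, q4_2018).
Cell (region=Lakes, quarter=q1_2018) draws from the long row where region=Lakes and quarter=q1_2018, which has revenue=932.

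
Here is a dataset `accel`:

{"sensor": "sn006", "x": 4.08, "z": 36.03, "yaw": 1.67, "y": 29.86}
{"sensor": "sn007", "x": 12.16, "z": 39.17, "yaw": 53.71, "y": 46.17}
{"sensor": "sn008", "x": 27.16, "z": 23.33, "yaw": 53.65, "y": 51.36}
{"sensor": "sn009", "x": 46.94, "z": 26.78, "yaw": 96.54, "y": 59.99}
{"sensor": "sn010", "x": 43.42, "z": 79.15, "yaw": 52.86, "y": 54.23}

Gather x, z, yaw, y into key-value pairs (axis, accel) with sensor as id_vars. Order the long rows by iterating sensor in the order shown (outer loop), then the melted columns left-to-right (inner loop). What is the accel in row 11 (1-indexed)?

20 rows total (5 × 4). Row 11: index ⌊(11-1)/4⌋ = 2 into sensor → sn008; (11-1) mod 4 = 2 into the melted columns → yaw.
So row 11 is (sn008, yaw, 53.65); accel = 53.65.

53.65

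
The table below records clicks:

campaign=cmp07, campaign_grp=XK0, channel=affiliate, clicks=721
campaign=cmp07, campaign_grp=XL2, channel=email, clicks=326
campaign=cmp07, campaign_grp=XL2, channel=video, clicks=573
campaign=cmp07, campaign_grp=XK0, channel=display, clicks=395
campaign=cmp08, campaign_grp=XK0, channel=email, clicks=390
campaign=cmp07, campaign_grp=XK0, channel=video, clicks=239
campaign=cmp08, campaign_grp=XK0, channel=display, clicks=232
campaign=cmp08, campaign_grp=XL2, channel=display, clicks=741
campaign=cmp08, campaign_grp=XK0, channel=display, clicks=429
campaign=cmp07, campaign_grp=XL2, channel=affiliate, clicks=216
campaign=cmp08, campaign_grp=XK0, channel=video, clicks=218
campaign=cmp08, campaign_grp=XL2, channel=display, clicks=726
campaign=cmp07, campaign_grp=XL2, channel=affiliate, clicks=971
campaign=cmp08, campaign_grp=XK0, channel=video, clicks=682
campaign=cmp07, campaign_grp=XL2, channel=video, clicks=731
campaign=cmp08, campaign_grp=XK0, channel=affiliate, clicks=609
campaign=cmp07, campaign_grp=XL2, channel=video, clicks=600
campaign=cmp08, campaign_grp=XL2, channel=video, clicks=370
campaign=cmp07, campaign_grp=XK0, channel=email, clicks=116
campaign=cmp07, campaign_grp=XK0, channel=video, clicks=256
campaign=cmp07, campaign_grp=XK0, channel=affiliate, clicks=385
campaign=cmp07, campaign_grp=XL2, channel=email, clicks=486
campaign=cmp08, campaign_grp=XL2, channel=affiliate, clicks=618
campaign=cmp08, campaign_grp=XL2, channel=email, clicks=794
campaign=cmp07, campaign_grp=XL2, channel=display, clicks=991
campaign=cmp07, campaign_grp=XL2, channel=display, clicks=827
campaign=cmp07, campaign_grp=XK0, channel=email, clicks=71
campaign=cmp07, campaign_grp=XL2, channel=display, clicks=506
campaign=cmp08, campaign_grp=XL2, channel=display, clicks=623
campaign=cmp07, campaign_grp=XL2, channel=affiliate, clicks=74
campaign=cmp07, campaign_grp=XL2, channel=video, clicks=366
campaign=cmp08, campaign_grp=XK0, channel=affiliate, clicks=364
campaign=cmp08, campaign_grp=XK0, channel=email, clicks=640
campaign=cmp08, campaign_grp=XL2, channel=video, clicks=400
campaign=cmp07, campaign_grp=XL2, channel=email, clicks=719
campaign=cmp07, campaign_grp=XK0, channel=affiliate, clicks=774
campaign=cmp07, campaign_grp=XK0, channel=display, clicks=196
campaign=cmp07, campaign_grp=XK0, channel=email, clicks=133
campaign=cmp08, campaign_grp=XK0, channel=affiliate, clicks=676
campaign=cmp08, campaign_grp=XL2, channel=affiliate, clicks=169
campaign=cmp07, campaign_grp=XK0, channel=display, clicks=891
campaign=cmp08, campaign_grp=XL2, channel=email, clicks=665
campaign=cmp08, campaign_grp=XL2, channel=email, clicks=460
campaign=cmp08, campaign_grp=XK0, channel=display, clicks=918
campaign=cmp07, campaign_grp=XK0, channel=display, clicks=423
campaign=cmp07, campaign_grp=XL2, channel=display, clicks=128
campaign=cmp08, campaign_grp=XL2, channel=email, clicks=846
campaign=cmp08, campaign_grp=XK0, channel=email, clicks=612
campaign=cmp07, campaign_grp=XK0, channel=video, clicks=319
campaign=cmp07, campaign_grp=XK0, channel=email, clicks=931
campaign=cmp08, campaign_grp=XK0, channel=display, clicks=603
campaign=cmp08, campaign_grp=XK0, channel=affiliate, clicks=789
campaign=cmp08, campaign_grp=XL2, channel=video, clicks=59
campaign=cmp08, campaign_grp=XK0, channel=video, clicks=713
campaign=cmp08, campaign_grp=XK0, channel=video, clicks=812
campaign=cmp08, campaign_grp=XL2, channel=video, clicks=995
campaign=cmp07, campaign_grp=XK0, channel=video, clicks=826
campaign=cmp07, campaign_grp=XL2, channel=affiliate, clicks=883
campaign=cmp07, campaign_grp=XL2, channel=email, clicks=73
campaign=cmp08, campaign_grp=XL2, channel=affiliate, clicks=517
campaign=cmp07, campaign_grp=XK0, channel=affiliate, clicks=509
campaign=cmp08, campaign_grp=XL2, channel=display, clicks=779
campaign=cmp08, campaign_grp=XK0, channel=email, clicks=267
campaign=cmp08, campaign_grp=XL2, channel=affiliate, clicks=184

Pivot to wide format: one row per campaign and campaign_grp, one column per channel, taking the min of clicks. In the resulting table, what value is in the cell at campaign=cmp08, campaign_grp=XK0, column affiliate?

Rows with campaign=cmp08, campaign_grp=XK0 and channel=affiliate: clicks values are 609, 364, 676, 789.
min(609, 364, 676, 789) = 364.

364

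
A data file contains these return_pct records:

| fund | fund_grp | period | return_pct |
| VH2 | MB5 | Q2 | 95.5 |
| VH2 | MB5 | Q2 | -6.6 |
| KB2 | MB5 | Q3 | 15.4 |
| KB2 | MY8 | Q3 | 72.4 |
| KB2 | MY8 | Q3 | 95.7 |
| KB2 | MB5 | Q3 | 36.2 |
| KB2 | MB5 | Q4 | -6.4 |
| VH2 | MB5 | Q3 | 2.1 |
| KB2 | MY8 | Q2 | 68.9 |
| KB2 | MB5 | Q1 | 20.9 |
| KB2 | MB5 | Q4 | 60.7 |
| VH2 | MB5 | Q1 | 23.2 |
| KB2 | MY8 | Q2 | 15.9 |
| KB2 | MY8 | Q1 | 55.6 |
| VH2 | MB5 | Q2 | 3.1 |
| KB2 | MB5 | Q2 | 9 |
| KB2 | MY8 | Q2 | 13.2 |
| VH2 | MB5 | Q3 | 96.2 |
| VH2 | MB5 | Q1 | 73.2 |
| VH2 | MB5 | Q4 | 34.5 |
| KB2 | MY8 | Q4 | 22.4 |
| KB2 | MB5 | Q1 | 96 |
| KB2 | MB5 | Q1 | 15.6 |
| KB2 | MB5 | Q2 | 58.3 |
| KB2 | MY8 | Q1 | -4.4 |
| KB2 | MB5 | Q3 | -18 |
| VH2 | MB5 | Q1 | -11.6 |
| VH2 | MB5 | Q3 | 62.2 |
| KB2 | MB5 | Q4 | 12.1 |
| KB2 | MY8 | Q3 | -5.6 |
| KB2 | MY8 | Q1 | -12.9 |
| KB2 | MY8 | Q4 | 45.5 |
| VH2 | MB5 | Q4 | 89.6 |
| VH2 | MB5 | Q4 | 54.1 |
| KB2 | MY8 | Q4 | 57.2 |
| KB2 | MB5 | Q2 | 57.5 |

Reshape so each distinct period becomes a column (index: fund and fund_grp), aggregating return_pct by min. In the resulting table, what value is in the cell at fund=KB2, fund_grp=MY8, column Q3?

Rows with fund=KB2, fund_grp=MY8 and period=Q3: return_pct values are 72.4, 95.7, -5.6.
min(72.4, 95.7, -5.6) = -5.6.

-5.6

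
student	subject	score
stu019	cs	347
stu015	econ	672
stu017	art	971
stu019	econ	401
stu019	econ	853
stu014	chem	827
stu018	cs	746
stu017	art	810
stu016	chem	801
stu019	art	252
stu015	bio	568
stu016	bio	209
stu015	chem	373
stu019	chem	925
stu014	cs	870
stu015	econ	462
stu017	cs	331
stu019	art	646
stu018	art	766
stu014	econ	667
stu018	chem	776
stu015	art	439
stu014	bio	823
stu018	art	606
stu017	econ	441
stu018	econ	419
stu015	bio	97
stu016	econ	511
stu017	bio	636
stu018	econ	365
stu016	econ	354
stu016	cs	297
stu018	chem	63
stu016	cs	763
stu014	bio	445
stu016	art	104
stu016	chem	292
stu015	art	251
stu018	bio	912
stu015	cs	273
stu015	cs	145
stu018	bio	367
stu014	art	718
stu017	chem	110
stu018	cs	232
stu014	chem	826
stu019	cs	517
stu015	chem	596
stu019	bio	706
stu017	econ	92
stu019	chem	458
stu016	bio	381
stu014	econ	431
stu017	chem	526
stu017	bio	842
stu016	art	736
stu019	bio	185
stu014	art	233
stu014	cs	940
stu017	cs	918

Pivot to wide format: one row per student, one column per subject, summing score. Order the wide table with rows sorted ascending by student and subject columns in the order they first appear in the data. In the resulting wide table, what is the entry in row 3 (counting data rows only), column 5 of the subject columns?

With rows sorted ascending by student, row 3 is student=stu016. subject columns in first-appearance order: cs, econ, art, chem, bio; column 5 is bio.
Long rows with student=stu016, subject=bio: 209 + 381 = 590.

590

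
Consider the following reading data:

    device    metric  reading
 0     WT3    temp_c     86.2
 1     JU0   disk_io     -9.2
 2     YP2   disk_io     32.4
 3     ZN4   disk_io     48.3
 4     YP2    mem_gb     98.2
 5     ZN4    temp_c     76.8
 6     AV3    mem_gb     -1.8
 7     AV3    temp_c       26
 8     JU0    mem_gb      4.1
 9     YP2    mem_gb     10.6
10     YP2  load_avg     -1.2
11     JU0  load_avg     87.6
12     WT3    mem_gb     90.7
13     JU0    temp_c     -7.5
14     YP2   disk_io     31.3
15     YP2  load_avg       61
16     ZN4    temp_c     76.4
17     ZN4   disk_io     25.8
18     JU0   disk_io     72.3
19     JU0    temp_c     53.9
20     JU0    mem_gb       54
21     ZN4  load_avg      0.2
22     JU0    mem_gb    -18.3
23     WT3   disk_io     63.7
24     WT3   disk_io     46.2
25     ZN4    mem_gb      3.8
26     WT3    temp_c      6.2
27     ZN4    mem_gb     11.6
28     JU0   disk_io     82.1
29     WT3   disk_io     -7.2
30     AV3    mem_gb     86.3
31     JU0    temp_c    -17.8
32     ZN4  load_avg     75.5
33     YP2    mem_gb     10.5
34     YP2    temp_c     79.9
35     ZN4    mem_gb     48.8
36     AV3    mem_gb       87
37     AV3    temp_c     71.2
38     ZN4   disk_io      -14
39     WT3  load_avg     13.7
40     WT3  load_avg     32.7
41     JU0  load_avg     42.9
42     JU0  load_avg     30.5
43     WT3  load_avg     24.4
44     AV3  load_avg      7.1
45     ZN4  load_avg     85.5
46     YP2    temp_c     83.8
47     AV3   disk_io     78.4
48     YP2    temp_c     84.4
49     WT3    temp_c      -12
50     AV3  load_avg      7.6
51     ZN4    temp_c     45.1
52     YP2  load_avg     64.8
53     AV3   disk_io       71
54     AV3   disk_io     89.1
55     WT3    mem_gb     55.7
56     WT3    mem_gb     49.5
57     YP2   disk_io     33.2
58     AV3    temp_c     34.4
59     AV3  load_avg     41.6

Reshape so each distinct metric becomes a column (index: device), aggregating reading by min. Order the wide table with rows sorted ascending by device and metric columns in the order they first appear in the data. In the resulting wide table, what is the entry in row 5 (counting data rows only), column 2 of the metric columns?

With rows sorted ascending by device, row 5 is device=ZN4. metric columns in first-appearance order: temp_c, disk_io, mem_gb, load_avg; column 2 is disk_io.
Long rows with device=ZN4, metric=disk_io: min(48.3, 25.8, -14) = -14.

-14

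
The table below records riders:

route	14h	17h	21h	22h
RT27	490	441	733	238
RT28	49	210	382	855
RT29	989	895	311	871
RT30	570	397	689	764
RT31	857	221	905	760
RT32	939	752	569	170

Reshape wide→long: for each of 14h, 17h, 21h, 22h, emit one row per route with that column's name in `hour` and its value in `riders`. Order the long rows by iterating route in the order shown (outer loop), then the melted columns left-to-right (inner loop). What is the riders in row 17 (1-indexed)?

24 rows total (6 × 4). Row 17: index ⌊(17-1)/4⌋ = 4 into route → RT31; (17-1) mod 4 = 0 into the melted columns → 14h.
So row 17 is (RT31, 14h, 857); riders = 857.

857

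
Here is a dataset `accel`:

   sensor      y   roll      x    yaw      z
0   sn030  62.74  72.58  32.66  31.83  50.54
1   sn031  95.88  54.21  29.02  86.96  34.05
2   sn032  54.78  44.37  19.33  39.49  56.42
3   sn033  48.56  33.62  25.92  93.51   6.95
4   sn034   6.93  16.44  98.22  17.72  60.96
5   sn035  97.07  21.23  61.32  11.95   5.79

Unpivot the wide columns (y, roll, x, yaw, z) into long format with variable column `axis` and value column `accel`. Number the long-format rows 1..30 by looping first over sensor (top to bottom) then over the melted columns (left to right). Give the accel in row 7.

54.21

30 rows total (6 × 5). Row 7: index ⌊(7-1)/5⌋ = 1 into sensor → sn031; (7-1) mod 5 = 1 into the melted columns → roll.
So row 7 is (sn031, roll, 54.21); accel = 54.21.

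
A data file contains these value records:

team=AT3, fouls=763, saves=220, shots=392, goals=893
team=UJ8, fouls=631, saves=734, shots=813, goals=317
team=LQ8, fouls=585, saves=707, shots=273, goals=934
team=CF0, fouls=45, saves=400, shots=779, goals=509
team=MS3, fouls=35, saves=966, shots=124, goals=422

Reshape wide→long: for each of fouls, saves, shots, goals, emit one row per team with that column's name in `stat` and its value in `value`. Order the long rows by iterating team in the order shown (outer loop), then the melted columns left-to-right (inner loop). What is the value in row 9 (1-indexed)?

585

20 rows total (5 × 4). Row 9: index ⌊(9-1)/4⌋ = 2 into team → LQ8; (9-1) mod 4 = 0 into the melted columns → fouls.
So row 9 is (LQ8, fouls, 585); value = 585.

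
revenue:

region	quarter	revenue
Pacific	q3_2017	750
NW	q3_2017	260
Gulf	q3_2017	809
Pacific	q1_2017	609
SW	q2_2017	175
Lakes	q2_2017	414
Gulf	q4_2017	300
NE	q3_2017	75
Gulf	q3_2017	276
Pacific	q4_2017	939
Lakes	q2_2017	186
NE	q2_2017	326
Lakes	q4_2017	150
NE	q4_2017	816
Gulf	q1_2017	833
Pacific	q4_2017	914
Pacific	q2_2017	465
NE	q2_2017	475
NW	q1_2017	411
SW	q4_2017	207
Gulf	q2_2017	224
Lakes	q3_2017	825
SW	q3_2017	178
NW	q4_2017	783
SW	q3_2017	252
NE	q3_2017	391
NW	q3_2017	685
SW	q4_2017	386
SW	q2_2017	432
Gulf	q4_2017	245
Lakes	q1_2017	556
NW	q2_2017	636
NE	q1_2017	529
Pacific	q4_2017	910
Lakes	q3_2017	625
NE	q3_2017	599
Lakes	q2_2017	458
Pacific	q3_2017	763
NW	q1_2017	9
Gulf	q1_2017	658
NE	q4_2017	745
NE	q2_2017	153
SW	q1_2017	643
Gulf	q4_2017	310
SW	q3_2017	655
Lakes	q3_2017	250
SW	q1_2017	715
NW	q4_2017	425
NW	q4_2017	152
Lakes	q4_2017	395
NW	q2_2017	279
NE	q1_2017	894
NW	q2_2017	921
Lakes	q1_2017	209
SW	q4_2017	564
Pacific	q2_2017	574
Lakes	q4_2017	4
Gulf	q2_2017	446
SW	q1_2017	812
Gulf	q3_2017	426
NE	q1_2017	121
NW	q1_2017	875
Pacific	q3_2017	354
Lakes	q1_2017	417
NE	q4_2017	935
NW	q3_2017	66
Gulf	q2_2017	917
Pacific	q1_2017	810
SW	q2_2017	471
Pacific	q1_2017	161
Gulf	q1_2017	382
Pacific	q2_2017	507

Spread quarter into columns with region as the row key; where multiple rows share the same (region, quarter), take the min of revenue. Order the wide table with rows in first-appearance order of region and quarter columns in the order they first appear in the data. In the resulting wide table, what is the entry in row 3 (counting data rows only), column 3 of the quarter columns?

With rows in first-appearance order of region, row 3 is region=Gulf. quarter columns in first-appearance order: q3_2017, q1_2017, q2_2017, q4_2017; column 3 is q2_2017.
Long rows with region=Gulf, quarter=q2_2017: min(224, 446, 917) = 224.

224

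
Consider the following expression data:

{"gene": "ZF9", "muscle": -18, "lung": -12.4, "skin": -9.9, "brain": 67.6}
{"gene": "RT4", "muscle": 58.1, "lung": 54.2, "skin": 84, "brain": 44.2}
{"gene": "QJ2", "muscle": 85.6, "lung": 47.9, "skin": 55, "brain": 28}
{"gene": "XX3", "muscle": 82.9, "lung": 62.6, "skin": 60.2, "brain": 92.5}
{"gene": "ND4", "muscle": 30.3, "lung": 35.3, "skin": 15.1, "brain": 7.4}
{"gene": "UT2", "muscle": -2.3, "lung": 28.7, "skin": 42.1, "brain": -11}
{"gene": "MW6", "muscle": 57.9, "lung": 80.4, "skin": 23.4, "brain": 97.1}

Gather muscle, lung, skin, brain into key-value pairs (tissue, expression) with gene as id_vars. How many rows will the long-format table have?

28

7 gene values × 4 melted columns = 28 rows.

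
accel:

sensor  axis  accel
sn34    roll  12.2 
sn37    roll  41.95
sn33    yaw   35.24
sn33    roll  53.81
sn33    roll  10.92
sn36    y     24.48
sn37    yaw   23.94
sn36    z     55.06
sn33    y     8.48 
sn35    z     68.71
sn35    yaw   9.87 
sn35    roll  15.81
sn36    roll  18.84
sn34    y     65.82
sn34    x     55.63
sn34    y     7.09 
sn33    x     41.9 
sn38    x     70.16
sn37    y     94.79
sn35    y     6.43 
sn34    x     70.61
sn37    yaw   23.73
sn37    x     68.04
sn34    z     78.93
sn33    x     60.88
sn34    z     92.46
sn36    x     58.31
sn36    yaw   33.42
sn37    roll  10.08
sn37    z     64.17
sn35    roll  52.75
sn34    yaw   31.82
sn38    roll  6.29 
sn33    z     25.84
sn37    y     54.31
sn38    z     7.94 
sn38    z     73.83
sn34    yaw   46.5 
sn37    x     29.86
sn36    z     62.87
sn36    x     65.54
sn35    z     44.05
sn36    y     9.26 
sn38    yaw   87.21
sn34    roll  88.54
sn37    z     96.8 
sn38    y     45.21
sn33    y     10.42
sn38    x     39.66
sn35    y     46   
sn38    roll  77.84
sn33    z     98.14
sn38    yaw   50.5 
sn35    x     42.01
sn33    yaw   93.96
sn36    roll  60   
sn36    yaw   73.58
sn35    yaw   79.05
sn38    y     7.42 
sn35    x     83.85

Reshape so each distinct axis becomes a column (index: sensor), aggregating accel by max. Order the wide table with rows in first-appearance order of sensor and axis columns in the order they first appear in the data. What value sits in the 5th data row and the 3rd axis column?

With rows in first-appearance order of sensor, row 5 is sensor=sn35. axis columns in first-appearance order: roll, yaw, y, z, x; column 3 is y.
Long rows with sensor=sn35, axis=y: max(6.43, 46) = 46.

46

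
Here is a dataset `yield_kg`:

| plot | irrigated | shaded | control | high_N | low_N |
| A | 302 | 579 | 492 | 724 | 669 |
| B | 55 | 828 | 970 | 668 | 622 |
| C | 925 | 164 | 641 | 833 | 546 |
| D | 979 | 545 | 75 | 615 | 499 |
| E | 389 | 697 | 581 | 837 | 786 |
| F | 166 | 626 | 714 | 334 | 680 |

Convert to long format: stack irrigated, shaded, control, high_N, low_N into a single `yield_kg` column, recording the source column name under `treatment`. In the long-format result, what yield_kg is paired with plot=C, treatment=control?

Unpivoting turns each (plot, wide-column) pair into one long row.
The wide cell at row C, column control holds 641, so the long row (C, control) has yield_kg=641.

641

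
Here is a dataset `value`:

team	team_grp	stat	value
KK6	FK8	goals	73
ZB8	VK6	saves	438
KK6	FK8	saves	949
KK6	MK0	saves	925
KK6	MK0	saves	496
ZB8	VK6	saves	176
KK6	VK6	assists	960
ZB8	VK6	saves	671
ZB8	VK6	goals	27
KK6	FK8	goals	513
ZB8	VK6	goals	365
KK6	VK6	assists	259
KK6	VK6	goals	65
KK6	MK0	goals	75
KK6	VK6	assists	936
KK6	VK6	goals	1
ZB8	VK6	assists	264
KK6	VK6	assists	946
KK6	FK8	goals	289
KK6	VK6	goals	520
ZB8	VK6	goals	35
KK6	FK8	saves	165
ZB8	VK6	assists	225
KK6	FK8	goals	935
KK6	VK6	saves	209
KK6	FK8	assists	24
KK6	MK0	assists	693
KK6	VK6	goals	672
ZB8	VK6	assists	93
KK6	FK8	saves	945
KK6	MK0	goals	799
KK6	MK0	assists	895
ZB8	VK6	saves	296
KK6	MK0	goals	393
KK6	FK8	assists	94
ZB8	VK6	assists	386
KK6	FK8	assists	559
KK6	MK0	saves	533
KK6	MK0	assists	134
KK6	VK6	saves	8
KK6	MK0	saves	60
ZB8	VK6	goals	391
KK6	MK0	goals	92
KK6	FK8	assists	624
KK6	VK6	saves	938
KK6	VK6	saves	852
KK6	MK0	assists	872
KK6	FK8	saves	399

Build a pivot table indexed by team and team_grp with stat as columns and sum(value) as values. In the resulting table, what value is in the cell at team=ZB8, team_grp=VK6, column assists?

Rows with team=ZB8, team_grp=VK6 and stat=assists: value values are 264, 225, 93, 386.
264 + 225 + 93 + 386 = 968.

968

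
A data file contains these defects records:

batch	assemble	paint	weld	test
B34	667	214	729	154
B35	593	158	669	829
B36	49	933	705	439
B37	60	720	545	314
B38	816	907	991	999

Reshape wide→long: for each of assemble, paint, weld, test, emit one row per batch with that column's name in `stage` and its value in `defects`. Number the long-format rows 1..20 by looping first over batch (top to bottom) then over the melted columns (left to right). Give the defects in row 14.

20 rows total (5 × 4). Row 14: index ⌊(14-1)/4⌋ = 3 into batch → B37; (14-1) mod 4 = 1 into the melted columns → paint.
So row 14 is (B37, paint, 720); defects = 720.

720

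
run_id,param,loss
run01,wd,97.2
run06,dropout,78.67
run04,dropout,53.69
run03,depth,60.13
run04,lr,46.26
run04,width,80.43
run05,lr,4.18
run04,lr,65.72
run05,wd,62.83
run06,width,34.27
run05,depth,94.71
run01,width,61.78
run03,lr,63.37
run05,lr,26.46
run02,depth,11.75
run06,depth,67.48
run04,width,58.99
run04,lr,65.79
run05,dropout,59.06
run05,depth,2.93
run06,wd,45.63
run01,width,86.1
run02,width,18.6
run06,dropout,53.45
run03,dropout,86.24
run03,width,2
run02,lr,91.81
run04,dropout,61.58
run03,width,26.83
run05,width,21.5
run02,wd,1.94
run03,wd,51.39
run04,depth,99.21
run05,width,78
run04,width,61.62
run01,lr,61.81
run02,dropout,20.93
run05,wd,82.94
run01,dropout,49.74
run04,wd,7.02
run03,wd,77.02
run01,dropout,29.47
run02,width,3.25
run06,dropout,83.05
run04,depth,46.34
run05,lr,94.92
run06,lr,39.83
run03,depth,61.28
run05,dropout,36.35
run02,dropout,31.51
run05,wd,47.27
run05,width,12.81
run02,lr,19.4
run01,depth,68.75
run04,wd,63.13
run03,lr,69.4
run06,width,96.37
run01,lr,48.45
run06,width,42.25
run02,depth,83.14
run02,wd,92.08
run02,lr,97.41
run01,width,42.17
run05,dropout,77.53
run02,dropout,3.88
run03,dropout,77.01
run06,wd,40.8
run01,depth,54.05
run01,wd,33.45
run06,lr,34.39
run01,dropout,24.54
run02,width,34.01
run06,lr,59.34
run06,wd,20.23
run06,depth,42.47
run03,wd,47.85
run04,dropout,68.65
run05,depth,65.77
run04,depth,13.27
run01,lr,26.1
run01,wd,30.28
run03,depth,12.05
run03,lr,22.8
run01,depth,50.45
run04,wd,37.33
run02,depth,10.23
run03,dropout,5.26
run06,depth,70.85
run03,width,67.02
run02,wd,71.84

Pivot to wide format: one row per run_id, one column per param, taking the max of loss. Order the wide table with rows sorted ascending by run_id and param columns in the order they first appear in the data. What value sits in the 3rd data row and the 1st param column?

With rows sorted ascending by run_id, row 3 is run_id=run03. param columns in first-appearance order: wd, dropout, depth, lr, width; column 1 is wd.
Long rows with run_id=run03, param=wd: max(51.39, 77.02, 47.85) = 77.02.

77.02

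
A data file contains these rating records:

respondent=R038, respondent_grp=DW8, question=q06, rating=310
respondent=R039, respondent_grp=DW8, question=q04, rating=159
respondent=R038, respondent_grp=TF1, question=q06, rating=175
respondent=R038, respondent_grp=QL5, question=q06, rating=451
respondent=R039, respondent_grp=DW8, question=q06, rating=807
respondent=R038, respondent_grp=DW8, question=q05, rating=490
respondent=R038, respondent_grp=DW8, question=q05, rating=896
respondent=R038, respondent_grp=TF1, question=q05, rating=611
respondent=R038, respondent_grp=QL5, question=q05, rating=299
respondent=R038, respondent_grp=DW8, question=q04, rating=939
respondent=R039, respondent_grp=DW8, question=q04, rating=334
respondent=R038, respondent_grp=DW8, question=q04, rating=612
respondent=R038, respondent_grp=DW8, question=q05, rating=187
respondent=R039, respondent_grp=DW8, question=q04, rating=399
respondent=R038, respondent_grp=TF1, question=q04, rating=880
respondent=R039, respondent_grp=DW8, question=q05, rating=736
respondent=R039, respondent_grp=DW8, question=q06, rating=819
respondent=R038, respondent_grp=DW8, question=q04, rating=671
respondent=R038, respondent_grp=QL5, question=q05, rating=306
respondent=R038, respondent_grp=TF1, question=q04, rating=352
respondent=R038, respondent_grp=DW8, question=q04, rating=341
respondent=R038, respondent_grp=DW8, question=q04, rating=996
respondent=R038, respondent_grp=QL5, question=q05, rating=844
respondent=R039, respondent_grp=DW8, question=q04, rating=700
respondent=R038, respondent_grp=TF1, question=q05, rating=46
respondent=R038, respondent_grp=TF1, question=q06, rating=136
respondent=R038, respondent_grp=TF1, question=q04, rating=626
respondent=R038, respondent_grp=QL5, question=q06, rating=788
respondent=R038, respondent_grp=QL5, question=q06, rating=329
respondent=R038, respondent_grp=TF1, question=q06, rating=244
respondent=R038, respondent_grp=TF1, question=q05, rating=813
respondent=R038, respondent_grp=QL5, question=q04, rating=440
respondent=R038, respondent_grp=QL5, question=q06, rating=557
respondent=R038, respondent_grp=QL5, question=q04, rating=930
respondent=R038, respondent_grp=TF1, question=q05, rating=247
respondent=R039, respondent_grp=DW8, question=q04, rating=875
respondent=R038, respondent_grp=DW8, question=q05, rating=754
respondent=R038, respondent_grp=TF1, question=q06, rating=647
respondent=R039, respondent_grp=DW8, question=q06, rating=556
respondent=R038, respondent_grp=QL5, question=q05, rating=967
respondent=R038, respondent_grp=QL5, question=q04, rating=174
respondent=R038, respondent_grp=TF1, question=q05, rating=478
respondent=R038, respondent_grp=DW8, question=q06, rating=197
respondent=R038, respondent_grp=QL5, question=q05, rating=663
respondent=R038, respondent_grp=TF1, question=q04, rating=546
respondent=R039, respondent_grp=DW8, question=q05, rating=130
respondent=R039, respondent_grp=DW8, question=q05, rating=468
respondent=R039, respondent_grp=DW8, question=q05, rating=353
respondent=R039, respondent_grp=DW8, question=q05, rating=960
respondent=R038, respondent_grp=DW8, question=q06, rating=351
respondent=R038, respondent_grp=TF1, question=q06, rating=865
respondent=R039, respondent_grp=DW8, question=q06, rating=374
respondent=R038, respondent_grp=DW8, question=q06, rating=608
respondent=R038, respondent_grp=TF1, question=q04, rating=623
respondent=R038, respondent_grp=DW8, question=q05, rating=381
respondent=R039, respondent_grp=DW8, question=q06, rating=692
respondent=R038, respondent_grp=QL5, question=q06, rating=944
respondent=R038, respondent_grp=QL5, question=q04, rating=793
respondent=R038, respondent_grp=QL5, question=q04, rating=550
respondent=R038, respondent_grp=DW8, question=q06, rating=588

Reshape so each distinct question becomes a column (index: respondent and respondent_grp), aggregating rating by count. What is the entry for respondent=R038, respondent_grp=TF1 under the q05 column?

5

Rows with respondent=R038, respondent_grp=TF1 and question=q05: rating values are 611, 46, 813, 247, 478.
5 rows match — count = 5.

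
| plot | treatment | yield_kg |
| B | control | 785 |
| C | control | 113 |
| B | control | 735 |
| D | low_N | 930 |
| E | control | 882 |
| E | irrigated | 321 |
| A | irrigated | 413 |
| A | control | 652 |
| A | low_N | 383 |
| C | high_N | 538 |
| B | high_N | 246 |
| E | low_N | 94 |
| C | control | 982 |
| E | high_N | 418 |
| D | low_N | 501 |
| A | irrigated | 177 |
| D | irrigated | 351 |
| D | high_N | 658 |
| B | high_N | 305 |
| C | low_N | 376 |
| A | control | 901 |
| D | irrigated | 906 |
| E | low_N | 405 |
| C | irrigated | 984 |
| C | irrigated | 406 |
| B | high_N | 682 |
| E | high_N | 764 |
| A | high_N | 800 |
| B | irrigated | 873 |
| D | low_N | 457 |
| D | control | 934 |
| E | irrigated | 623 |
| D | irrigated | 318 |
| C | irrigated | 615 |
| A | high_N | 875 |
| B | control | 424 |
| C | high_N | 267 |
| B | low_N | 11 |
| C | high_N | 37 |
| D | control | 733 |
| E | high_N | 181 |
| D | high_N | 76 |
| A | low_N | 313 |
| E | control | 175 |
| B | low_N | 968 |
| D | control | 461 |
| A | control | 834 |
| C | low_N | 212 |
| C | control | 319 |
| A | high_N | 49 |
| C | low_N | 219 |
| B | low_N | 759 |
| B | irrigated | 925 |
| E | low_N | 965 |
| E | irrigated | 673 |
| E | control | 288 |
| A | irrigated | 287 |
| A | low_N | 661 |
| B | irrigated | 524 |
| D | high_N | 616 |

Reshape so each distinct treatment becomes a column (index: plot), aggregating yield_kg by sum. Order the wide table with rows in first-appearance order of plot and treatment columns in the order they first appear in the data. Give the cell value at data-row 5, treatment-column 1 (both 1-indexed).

With rows in first-appearance order of plot, row 5 is plot=A. treatment columns in first-appearance order: control, low_N, irrigated, high_N; column 1 is control.
Long rows with plot=A, treatment=control: 652 + 901 + 834 = 2387.

2387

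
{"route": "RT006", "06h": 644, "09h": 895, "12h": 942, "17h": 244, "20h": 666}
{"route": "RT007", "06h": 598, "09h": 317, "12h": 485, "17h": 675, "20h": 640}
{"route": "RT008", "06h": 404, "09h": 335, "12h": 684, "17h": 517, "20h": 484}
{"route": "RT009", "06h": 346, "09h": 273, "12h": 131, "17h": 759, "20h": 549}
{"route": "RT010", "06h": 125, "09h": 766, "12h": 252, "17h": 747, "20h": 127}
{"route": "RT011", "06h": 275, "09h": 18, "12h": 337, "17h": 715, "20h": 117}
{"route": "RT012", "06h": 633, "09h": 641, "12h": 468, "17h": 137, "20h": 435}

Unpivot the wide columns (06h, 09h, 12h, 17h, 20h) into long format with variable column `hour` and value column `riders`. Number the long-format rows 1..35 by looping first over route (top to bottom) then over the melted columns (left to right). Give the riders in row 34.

137

35 rows total (7 × 5). Row 34: index ⌊(34-1)/5⌋ = 6 into route → RT012; (34-1) mod 5 = 3 into the melted columns → 17h.
So row 34 is (RT012, 17h, 137); riders = 137.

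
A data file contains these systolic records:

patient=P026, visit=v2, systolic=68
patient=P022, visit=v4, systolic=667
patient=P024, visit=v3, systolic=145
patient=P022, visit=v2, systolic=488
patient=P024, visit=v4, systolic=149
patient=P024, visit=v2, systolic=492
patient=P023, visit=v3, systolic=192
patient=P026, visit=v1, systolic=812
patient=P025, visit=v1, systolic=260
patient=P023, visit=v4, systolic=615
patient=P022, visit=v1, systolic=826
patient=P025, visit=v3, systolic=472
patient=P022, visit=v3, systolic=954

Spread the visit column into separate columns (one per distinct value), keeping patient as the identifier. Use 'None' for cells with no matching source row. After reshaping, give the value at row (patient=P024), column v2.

492

The long row with patient=P024, visit=v2 has systolic=492.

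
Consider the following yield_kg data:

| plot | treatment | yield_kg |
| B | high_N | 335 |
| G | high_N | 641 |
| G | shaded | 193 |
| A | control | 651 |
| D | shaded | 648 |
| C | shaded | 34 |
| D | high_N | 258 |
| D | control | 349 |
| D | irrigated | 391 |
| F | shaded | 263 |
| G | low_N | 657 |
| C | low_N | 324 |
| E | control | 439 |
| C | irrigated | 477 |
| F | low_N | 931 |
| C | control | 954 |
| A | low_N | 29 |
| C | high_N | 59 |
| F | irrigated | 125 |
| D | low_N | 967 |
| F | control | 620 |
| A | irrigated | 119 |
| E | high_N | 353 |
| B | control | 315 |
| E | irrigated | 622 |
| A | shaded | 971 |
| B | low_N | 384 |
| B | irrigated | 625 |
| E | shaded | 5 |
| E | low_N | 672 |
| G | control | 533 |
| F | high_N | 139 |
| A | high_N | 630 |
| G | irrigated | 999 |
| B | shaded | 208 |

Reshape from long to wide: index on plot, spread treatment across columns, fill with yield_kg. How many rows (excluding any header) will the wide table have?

7 distinct plot values → 7 rows.

7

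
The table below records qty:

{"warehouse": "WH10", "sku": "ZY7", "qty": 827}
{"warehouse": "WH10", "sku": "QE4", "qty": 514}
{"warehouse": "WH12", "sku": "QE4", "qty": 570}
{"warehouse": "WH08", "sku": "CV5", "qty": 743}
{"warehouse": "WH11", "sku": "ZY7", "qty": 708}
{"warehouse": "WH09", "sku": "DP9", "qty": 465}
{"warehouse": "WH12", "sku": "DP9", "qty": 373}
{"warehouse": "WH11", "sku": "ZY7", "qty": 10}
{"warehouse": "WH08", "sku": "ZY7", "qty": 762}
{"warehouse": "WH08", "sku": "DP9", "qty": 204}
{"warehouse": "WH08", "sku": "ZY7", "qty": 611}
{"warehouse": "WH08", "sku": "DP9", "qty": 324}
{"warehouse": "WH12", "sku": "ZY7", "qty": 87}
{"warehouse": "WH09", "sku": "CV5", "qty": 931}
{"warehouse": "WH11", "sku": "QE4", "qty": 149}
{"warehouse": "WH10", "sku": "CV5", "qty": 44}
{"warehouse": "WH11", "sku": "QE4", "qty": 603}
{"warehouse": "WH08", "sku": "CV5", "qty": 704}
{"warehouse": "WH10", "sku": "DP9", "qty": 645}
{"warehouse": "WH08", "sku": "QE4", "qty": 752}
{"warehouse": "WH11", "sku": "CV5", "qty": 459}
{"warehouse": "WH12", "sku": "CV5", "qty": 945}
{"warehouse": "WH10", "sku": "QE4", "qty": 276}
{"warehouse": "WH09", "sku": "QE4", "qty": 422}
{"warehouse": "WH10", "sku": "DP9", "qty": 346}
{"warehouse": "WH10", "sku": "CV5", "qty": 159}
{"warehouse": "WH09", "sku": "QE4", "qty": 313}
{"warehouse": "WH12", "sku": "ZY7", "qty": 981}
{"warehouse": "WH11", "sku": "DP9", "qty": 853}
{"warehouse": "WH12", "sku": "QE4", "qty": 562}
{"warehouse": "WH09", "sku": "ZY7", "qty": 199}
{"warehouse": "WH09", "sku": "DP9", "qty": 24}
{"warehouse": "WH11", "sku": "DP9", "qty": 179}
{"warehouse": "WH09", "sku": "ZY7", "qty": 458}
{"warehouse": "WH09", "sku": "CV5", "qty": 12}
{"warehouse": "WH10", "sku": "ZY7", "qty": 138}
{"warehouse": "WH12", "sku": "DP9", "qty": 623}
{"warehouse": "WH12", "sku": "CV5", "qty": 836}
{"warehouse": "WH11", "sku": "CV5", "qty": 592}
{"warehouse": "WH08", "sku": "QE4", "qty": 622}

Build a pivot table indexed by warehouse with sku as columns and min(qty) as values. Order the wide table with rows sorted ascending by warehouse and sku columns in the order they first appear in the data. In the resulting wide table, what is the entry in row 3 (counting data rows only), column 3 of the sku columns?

44

With rows sorted ascending by warehouse, row 3 is warehouse=WH10. sku columns in first-appearance order: ZY7, QE4, CV5, DP9; column 3 is CV5.
Long rows with warehouse=WH10, sku=CV5: min(44, 159) = 44.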